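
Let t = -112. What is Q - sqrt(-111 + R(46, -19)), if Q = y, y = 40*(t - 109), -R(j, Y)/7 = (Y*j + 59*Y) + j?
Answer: -8840 - 2*sqrt(3383) ≈ -8956.3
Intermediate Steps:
R(j, Y) = -413*Y - 7*j - 7*Y*j (R(j, Y) = -7*((Y*j + 59*Y) + j) = -7*((59*Y + Y*j) + j) = -7*(j + 59*Y + Y*j) = -413*Y - 7*j - 7*Y*j)
y = -8840 (y = 40*(-112 - 109) = 40*(-221) = -8840)
Q = -8840
Q - sqrt(-111 + R(46, -19)) = -8840 - sqrt(-111 + (-413*(-19) - 7*46 - 7*(-19)*46)) = -8840 - sqrt(-111 + (7847 - 322 + 6118)) = -8840 - sqrt(-111 + 13643) = -8840 - sqrt(13532) = -8840 - 2*sqrt(3383)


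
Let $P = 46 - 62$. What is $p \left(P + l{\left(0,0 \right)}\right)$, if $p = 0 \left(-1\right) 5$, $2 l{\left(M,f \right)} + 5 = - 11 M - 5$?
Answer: $0$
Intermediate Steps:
$l{\left(M,f \right)} = -5 - \frac{11 M}{2}$ ($l{\left(M,f \right)} = - \frac{5}{2} + \frac{- 11 M - 5}{2} = - \frac{5}{2} + \frac{-5 - 11 M}{2} = - \frac{5}{2} - \left(\frac{5}{2} + \frac{11 M}{2}\right) = -5 - \frac{11 M}{2}$)
$p = 0$ ($p = 0 \cdot 5 = 0$)
$P = -16$
$p \left(P + l{\left(0,0 \right)}\right) = 0 \left(-16 - 5\right) = 0 \left(-21\right) = 0$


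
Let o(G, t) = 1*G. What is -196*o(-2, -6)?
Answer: 392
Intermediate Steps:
o(G, t) = G
-196*o(-2, -6) = -196*(-2) = 392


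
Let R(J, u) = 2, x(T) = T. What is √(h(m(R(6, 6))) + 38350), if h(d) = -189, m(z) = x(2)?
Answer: √38161 ≈ 195.35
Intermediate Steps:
m(z) = 2
√(h(m(R(6, 6))) + 38350) = √(-189 + 38350) = √38161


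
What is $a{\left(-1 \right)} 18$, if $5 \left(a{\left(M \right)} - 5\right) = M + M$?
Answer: $\frac{414}{5} \approx 82.8$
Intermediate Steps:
$a{\left(M \right)} = 5 + \frac{2 M}{5}$ ($a{\left(M \right)} = 5 + \frac{M + M}{5} = 5 + \frac{2 M}{5}$)
$a{\left(-1 \right)} 18 = \left(5 + \frac{2}{5} \left(-1\right)\right) 18 = \left(5 - \frac{2}{5}\right) 18 = \frac{23}{5} \cdot 18 = \frac{414}{5}$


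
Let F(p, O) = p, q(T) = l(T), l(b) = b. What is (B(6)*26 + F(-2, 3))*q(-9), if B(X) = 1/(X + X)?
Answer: -3/2 ≈ -1.5000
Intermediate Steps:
q(T) = T
B(X) = 1/(2*X)
(B(6)*26 + F(-2, 3))*q(-9) = (((1/2)/6)*26 - 2)*(-9) = (((1/2)*(1/6))*26 - 2)*(-9) = ((1/12)*26 - 2)*(-9) = (13/6 - 2)*(-9) = (1/6)*(-9) = -3/2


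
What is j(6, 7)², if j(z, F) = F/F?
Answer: 1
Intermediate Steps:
j(z, F) = 1
j(6, 7)² = 1² = 1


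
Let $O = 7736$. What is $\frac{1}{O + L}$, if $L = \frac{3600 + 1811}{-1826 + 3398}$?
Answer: $\frac{1572}{12166403} \approx 0.00012921$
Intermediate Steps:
$L = \frac{5411}{1572} \approx 3.4421$
$\frac{1}{O + L} = \frac{1}{7736 + \frac{5411}{1572}} = \frac{1}{\frac{12166403}{1572}} = \frac{1572}{12166403}$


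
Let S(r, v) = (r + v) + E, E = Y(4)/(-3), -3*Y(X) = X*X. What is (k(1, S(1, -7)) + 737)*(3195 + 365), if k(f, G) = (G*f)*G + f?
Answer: 217950320/81 ≈ 2.6907e+6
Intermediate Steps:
Y(X) = -X²/3 (Y(X) = -X*X/3 = -X²/3)
E = 16/9 (E = -⅓*4²/(-3) = -⅓*16*(-⅓) = -16/3*(-⅓) = 16/9 ≈ 1.7778)
S(r, v) = 16/9 + r + v (S(r, v) = (r + v) + 16/9 = 16/9 + r + v)
k(f, G) = f + f*G² (k(f, G) = f*G² + f = f + f*G²)
(k(1, S(1, -7)) + 737)*(3195 + 365) = (1*(1 + (16/9 + 1 - 7)²) + 737)*(3195 + 365) = (1*(1 + (-38/9)²) + 737)*3560 = (1*(1 + 1444/81) + 737)*3560 = (1*(1525/81) + 737)*3560 = (1525/81 + 737)*3560 = (61222/81)*3560 = 217950320/81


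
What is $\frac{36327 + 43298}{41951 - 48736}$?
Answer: $- \frac{15925}{1357} \approx -11.735$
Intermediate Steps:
$\frac{36327 + 43298}{41951 - 48736} = \frac{79625}{-6785} = 79625 \left(- \frac{1}{6785}\right) = - \frac{15925}{1357}$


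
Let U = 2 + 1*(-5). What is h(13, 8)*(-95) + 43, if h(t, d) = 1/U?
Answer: 224/3 ≈ 74.667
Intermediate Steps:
U = -3 (U = 2 - 5 = -3)
h(t, d) = -⅓ (h(t, d) = 1/(-3) = -⅓)
h(13, 8)*(-95) + 43 = -⅓*(-95) + 43 = 95/3 + 43 = 224/3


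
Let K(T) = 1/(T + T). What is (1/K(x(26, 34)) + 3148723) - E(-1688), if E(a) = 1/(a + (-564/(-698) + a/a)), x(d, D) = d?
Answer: 1852994261124/588481 ≈ 3.1488e+6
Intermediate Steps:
K(T) = 1/(2*T)
E(a) = 1/(631/349 + a) (E(a) = 1/(a + (-564*(-1/698) + 1)) = 1/(a + (282/349 + 1)) = 1/(a + 631/349) = 1/(631/349 + a))
(1/K(x(26, 34)) + 3148723) - E(-1688) = (1/((½)/26) + 3148723) - 349/(631 + 349*(-1688)) = (1/((½)*(1/26)) + 3148723) - 349/(631 - 589112) = (1/(1/52) + 3148723) - 349/(-588481) = (52 + 3148723) - 349*(-1)/588481 = 3148775 - 1*(-349/588481) = 3148775 + 349/588481 = 1852994261124/588481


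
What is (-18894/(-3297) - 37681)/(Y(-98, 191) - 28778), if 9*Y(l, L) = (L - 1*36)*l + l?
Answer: 3029643/2450770 ≈ 1.2362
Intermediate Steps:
Y(l, L) = l/9 + l*(-36 + L)/9 (Y(l, L) = ((L - 1*36)*l + l)/9 = ((L - 36)*l + l)/9 = ((-36 + L)*l + l)/9 = (l*(-36 + L) + l)/9 = (l + l*(-36 + L))/9 = l/9 + l*(-36 + L)/9)
(-18894/(-3297) - 37681)/(Y(-98, 191) - 28778) = (-18894/(-3297) - 37681)/((1/9)*(-98)*(-35 + 191) - 28778) = (-18894*(-1/3297) - 37681)/((1/9)*(-98)*156 - 28778) = (6298/1099 - 37681)/(-5096/3 - 28778) = -41405121/(1099*(-91430/3)) = -41405121/1099*(-3/91430) = 3029643/2450770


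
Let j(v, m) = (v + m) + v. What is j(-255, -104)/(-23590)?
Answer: 307/11795 ≈ 0.026028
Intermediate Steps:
j(v, m) = m + 2*v (j(v, m) = (m + v) + v = m + 2*v)
j(-255, -104)/(-23590) = (-104 + 2*(-255))/(-23590) = (-104 - 510)*(-1/23590) = -614*(-1/23590) = 307/11795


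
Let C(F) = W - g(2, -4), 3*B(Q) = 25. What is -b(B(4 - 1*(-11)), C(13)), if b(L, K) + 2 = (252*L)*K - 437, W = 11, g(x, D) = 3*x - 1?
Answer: -12161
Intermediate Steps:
g(x, D) = -1 + 3*x
B(Q) = 25/3 (B(Q) = (⅓)*25 = 25/3)
C(F) = 6 (C(F) = 11 - (-1 + 3*2) = 11 - (-1 + 6) = 11 - 1*5 = 11 - 5 = 6)
b(L, K) = -439 + 252*K*L (b(L, K) = -2 + ((252*L)*K - 437) = -2 + (252*K*L - 437) = -2 + (-437 + 252*K*L) = -439 + 252*K*L)
-b(B(4 - 1*(-11)), C(13)) = -(-439 + 252*6*(25/3)) = -(-439 + 12600) = -1*12161 = -12161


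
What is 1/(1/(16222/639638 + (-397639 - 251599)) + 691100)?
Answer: 207638639811/143499063973062281 ≈ 1.4470e-6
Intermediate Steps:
1/(1/(16222/639638 + (-397639 - 251599)) + 691100) = 1/(1/(16222*(1/639638) - 649238) + 691100) = 1/(1/(8111/319819 - 649238) + 691100) = 1/(1/(-207638639811/319819) + 691100) = 1/(-319819/207638639811 + 691100) = 1/(143499063973062281/207638639811) = 207638639811/143499063973062281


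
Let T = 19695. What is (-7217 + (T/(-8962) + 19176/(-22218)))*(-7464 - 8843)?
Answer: 169881362432091/1442882 ≈ 1.1774e+8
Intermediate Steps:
(-7217 + (T/(-8962) + 19176/(-22218)))*(-7464 - 8843) = (-7217 + (19695/(-8962) + 19176/(-22218)))*(-7464 - 8843) = (-7217 + (19695*(-1/8962) + 19176*(-1/22218)))*(-16307) = (-7217 + (-19695/8962 - 3196/3703))*(-16307) = (-7217 - 101573137/33186286)*(-16307) = -239606999199/33186286*(-16307) = 169881362432091/1442882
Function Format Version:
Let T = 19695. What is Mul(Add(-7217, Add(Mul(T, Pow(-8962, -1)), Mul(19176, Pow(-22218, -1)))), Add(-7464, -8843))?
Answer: Rational(169881362432091, 1442882) ≈ 1.1774e+8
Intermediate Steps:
Mul(Add(-7217, Add(Mul(T, Pow(-8962, -1)), Mul(19176, Pow(-22218, -1)))), Add(-7464, -8843)) = Mul(Add(-7217, Add(Mul(19695, Pow(-8962, -1)), Mul(19176, Pow(-22218, -1)))), Add(-7464, -8843)) = Mul(Add(-7217, Add(Mul(19695, Rational(-1, 8962)), Mul(19176, Rational(-1, 22218)))), -16307) = Mul(Add(-7217, Add(Rational(-19695, 8962), Rational(-3196, 3703))), -16307) = Mul(Add(-7217, Rational(-101573137, 33186286)), -16307) = Mul(Rational(-239606999199, 33186286), -16307) = Rational(169881362432091, 1442882)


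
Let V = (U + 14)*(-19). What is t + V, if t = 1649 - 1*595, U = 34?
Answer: 142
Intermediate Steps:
t = 1054 (t = 1649 - 595 = 1054)
V = -912 (V = (34 + 14)*(-19) = 48*(-19) = -912)
t + V = 1054 - 912 = 142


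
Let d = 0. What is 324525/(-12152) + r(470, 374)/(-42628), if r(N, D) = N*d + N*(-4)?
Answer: -3452751485/129503864 ≈ -26.661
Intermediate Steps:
r(N, D) = -4*N (r(N, D) = N*0 + N*(-4) = 0 - 4*N = -4*N)
324525/(-12152) + r(470, 374)/(-42628) = 324525/(-12152) - 4*470/(-42628) = 324525*(-1/12152) - 1880*(-1/42628) = -324525/12152 + 470/10657 = -3452751485/129503864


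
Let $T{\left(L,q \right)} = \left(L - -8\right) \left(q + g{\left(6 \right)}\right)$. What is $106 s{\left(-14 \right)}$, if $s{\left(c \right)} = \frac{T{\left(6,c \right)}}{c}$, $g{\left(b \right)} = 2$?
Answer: $1272$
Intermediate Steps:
$T{\left(L,q \right)} = \left(2 + q\right) \left(8 + L\right)$ ($T{\left(L,q \right)} = \left(L - -8\right) \left(q + 2\right) = \left(L + 8\right) \left(2 + q\right) = \left(8 + L\right) \left(2 + q\right) = \left(2 + q\right) \left(8 + L\right)$)
$s{\left(c \right)} = \frac{28 + 14 c}{c}$ ($s{\left(c \right)} = \frac{16 + 2 \cdot 6 + 8 c + 6 c}{c} = \frac{16 + 12 + 8 c + 6 c}{c} = \frac{28 + 14 c}{c}$)
$106 s{\left(-14 \right)} = 106 \left(14 + \frac{28}{-14}\right) = 106 \left(14 + 28 \left(- \frac{1}{14}\right)\right) = 106 \left(14 - 2\right) = 106 \cdot 12 = 1272$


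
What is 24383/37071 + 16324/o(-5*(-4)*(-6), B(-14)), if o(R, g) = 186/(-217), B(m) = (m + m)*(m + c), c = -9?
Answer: -705980455/37071 ≈ -19044.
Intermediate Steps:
B(m) = 2*m*(-9 + m) (B(m) = (m + m)*(m - 9) = (2*m)*(-9 + m) = 2*m*(-9 + m))
o(R, g) = -6/7 (o(R, g) = 186*(-1/217) = -6/7)
24383/37071 + 16324/o(-5*(-4)*(-6), B(-14)) = 24383/37071 + 16324/(-6/7) = 24383*(1/37071) + 16324*(-7/6) = 24383/37071 - 57134/3 = -705980455/37071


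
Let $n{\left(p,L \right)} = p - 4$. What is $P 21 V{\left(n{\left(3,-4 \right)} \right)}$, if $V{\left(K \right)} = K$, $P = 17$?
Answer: $-357$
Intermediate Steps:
$n{\left(p,L \right)} = -4 + p$
$P 21 V{\left(n{\left(3,-4 \right)} \right)} = 17 \cdot 21 \left(-4 + 3\right) = 357 \left(-1\right) = -357$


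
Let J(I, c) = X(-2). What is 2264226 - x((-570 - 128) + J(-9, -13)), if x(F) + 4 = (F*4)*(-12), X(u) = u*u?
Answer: 2230918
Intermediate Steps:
X(u) = u²
J(I, c) = 4 (J(I, c) = (-2)² = 4)
x(F) = -4 - 48*F (x(F) = -4 + (F*4)*(-12) = -4 + (4*F)*(-12) = -4 - 48*F)
2264226 - x((-570 - 128) + J(-9, -13)) = 2264226 - (-4 - 48*((-570 - 128) + 4)) = 2264226 - (-4 - 48*(-698 + 4)) = 2264226 - (-4 - 48*(-694)) = 2264226 - (-4 + 33312) = 2264226 - 1*33308 = 2264226 - 33308 = 2230918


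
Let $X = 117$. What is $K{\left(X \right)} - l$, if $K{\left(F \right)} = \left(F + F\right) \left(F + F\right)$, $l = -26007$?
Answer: $80763$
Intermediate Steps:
$K{\left(F \right)} = 4 F^{2}$ ($K{\left(F \right)} = 2 F 2 F = 4 F^{2}$)
$K{\left(X \right)} - l = 4 \cdot 117^{2} - -26007 = 4 \cdot 13689 + 26007 = 54756 + 26007 = 80763$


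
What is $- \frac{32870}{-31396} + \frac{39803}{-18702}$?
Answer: $- \frac{79365031}{73395999} \approx -1.0813$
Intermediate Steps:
$- \frac{32870}{-31396} + \frac{39803}{-18702} = \left(-32870\right) \left(- \frac{1}{31396}\right) + 39803 \left(- \frac{1}{18702}\right) = \frac{16435}{15698} - \frac{39803}{18702} = - \frac{79365031}{73395999}$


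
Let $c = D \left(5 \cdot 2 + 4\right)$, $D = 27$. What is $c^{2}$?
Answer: $142884$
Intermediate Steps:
$c = 378$ ($c = 27 \left(5 \cdot 2 + 4\right) = 27 \left(10 + 4\right) = 27 \cdot 14 = 378$)
$c^{2} = 378^{2} = 142884$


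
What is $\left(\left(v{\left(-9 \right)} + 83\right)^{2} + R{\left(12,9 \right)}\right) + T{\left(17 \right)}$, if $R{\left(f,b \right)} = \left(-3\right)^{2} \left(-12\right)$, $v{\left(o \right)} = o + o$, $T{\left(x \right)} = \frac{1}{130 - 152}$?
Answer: $\frac{90573}{22} \approx 4117.0$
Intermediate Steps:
$T{\left(x \right)} = - \frac{1}{22}$ ($T{\left(x \right)} = \frac{1}{-22} = - \frac{1}{22}$)
$v{\left(o \right)} = 2 o$
$R{\left(f,b \right)} = -108$ ($R{\left(f,b \right)} = 9 \left(-12\right) = -108$)
$\left(\left(v{\left(-9 \right)} + 83\right)^{2} + R{\left(12,9 \right)}\right) + T{\left(17 \right)} = \left(\left(2 \left(-9\right) + 83\right)^{2} - 108\right) - \frac{1}{22} = \left(\left(-18 + 83\right)^{2} - 108\right) - \frac{1}{22} = \left(65^{2} - 108\right) - \frac{1}{22} = \left(4225 - 108\right) - \frac{1}{22} = 4117 - \frac{1}{22} = \frac{90573}{22}$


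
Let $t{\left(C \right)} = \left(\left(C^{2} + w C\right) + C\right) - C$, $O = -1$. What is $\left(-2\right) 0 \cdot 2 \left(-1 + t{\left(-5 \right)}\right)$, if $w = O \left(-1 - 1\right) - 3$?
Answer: $0$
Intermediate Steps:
$w = -1$ ($w = - (-1 - 1) - 3 = \left(-1\right) \left(-2\right) - 3 = 2 - 3 = -1$)
$t{\left(C \right)} = C^{2} - C$ ($t{\left(C \right)} = \left(\left(C^{2} - C\right) + C\right) - C = C^{2} - C$)
$\left(-2\right) 0 \cdot 2 \left(-1 + t{\left(-5 \right)}\right) = \left(-2\right) 0 \cdot 2 \left(-1 - 5 \left(-1 - 5\right)\right) = 0 \cdot 2 \left(-1 - -30\right) = 0 \left(-1 + 30\right) = 0 \cdot 29 = 0$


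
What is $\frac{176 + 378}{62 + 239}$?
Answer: $\frac{554}{301} \approx 1.8405$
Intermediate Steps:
$\frac{176 + 378}{62 + 239} = \frac{554}{301}$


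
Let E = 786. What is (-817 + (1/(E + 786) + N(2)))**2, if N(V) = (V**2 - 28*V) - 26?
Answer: 1979477349721/2471184 ≈ 8.0102e+5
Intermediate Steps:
N(V) = -26 + V**2 - 28*V
(-817 + (1/(E + 786) + N(2)))**2 = (-817 + (1/(786 + 786) + (-26 + 2**2 - 28*2)))**2 = (-817 + (1/1572 + (-26 + 4 - 56)))**2 = (-817 + (1/1572 - 78))**2 = (-817 - 122615/1572)**2 = (-1406939/1572)**2 = 1979477349721/2471184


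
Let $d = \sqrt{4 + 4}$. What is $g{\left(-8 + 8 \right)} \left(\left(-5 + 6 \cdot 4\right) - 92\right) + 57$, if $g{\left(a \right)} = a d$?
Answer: $57$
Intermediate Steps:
$d = 2 \sqrt{2}$ ($d = \sqrt{8} = 2 \sqrt{2} \approx 2.8284$)
$g{\left(a \right)} = 2 a \sqrt{2}$ ($g{\left(a \right)} = a 2 \sqrt{2} = 2 a \sqrt{2}$)
$g{\left(-8 + 8 \right)} \left(\left(-5 + 6 \cdot 4\right) - 92\right) + 57 = 2 \left(-8 + 8\right) \sqrt{2} \left(\left(-5 + 6 \cdot 4\right) - 92\right) + 57 = 2 \cdot 0 \sqrt{2} \left(\left(-5 + 24\right) - 92\right) + 57 = 0 \left(19 - 92\right) + 57 = 0 \left(-73\right) + 57 = 0 + 57 = 57$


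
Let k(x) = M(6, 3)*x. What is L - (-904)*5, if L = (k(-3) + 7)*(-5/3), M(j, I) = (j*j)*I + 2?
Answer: 15175/3 ≈ 5058.3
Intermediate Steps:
M(j, I) = 2 + I*j² (M(j, I) = j²*I + 2 = I*j² + 2 = 2 + I*j²)
k(x) = 110*x (k(x) = (2 + 3*6²)*x = (2 + 3*36)*x = (2 + 108)*x = 110*x)
L = 1615/3 (L = (110*(-3) + 7)*(-5/3) = (-330 + 7)*(-5*⅓) = -323*(-5/3) = 1615/3 ≈ 538.33)
L - (-904)*5 = 1615/3 - (-904)*5 = 1615/3 - 113*(-40) = 1615/3 + 4520 = 15175/3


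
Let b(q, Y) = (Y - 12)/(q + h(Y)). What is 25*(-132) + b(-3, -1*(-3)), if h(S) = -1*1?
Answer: -13191/4 ≈ -3297.8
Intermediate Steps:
h(S) = -1
b(q, Y) = (-12 + Y)/(-1 + q) (b(q, Y) = (Y - 12)/(q - 1) = (-12 + Y)/(-1 + q))
25*(-132) + b(-3, -1*(-3)) = 25*(-132) + (-12 - 1*(-3))/(-1 - 3) = -3300 + (-12 + 3)/(-4) = -3300 - ¼*(-9) = -3300 + 9/4 = -13191/4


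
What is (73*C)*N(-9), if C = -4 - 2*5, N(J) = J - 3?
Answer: 12264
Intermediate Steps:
N(J) = -3 + J
C = -14 (C = -4 - 10 = -14)
(73*C)*N(-9) = (73*(-14))*(-3 - 9) = -1022*(-12) = 12264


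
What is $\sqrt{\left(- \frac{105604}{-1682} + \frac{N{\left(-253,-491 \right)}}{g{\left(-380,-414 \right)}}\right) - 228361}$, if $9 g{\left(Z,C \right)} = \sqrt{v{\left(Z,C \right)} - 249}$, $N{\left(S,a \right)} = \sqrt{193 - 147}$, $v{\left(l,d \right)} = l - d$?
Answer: $\frac{\sqrt{-8875144483775 - 1627335 i \sqrt{9890}}}{6235} \approx 0.0043563 - 477.81 i$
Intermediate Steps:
$N{\left(S,a \right)} = \sqrt{46}$
$g{\left(Z,C \right)} = \frac{\sqrt{-249 + Z - C}}{9}$ ($g{\left(Z,C \right)} = \frac{\sqrt{\left(Z - C\right) - 249}}{9} = \frac{\sqrt{-249 + Z - C}}{9}$)
$\sqrt{\left(- \frac{105604}{-1682} + \frac{N{\left(-253,-491 \right)}}{g{\left(-380,-414 \right)}}\right) - 228361} = \sqrt{\left(- \frac{105604}{-1682} + \frac{\sqrt{46}}{\frac{1}{9} \sqrt{-249 - 380 - -414}}\right) - 228361} = \sqrt{\left(\left(-105604\right) \left(- \frac{1}{1682}\right) + \frac{\sqrt{46}}{\frac{1}{9} \sqrt{-249 - 380 + 414}}\right) - 228361} = \sqrt{\left(\frac{52802}{841} + \frac{\sqrt{46}}{\frac{1}{9} \sqrt{-215}}\right) - 228361} = \sqrt{\left(\frac{52802}{841} + \frac{\sqrt{46}}{\frac{1}{9} i \sqrt{215}}\right) - 228361} = \sqrt{\left(\frac{52802}{841} + \sqrt{46} \left(- \frac{9 i \sqrt{215}}{215}\right)\right) - 228361} = \sqrt{\left(\frac{52802}{841} - \frac{9 i \sqrt{9890}}{215}\right) - 228361} = \sqrt{- \frac{191998799}{841} - \frac{9 i \sqrt{9890}}{215}}$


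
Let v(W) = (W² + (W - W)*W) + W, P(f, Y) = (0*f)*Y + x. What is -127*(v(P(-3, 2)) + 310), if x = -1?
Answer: -39370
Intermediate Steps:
P(f, Y) = -1 (P(f, Y) = (0*f)*Y - 1 = 0*Y - 1 = 0 - 1 = -1)
v(W) = W + W² (v(W) = (W² + 0*W) + W = (W² + 0) + W = W² + W = W + W²)
-127*(v(P(-3, 2)) + 310) = -127*(-(1 - 1) + 310) = -127*(-1*0 + 310) = -127*(0 + 310) = -127*310 = -39370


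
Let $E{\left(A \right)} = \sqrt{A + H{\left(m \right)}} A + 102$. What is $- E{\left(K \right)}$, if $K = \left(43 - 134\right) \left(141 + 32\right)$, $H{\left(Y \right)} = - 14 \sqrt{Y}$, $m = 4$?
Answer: $-102 + 15743 i \sqrt{15771} \approx -102.0 + 1.977 \cdot 10^{6} i$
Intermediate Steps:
$K = -15743$ ($K = \left(-91\right) 173 = -15743$)
$E{\left(A \right)} = 102 + A \sqrt{-28 + A}$ ($E{\left(A \right)} = \sqrt{A - 14 \sqrt{4}} A + 102 = \sqrt{A - 28} A + 102 = \sqrt{-28 + A} A + 102 = A \sqrt{-28 + A} + 102 = 102 + A \sqrt{-28 + A}$)
$- E{\left(K \right)} = - (102 - 15743 \sqrt{-28 - 15743}) = - (102 - 15743 \sqrt{-15771}) = - (102 - 15743 i \sqrt{15771}) = -102 + 15743 i \sqrt{15771}$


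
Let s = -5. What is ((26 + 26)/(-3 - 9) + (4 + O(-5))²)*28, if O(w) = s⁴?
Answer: 33233480/3 ≈ 1.1078e+7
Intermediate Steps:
O(w) = 625 (O(w) = (-5)⁴ = 625)
((26 + 26)/(-3 - 9) + (4 + O(-5))²)*28 = ((26 + 26)/(-3 - 9) + (4 + 625)²)*28 = (52/(-12) + 629²)*28 = (52*(-1/12) + 395641)*28 = (-13/3 + 395641)*28 = (1186910/3)*28 = 33233480/3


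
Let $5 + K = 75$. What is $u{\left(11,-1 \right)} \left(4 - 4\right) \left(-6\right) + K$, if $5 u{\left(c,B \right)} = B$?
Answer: $70$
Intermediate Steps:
$u{\left(c,B \right)} = \frac{B}{5}$
$K = 70$ ($K = -5 + 75 = 70$)
$u{\left(11,-1 \right)} \left(4 - 4\right) \left(-6\right) + K = \frac{1}{5} \left(-1\right) \left(4 - 4\right) \left(-6\right) + 70 = - \frac{0 \left(-6\right)}{5} + 70 = \left(- \frac{1}{5}\right) 0 + 70 = 0 + 70 = 70$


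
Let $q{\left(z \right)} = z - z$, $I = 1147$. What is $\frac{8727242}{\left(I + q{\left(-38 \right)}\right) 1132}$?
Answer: $\frac{4363621}{649202} \approx 6.7215$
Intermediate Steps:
$q{\left(z \right)} = 0$
$\frac{8727242}{\left(I + q{\left(-38 \right)}\right) 1132} = \frac{8727242}{\left(1147 + 0\right) 1132} = \frac{8727242}{1147 \cdot 1132} = \frac{8727242}{1298404} = 8727242 \cdot \frac{1}{1298404} = \frac{4363621}{649202}$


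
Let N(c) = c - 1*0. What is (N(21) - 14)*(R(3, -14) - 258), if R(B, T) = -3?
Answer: -1827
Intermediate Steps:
N(c) = c (N(c) = c + 0 = c)
(N(21) - 14)*(R(3, -14) - 258) = (21 - 14)*(-3 - 258) = 7*(-261) = -1827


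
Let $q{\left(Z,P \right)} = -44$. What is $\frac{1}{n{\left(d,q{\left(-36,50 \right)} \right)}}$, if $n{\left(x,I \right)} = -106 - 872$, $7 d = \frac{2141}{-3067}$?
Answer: $- \frac{1}{978} \approx -0.0010225$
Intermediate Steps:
$d = - \frac{2141}{21469}$ ($d = \frac{2141 \frac{1}{-3067}}{7} = \frac{2141 \left(- \frac{1}{3067}\right)}{7} = \frac{1}{7} \left(- \frac{2141}{3067}\right) = - \frac{2141}{21469} \approx -0.099725$)
$n{\left(x,I \right)} = -978$ ($n{\left(x,I \right)} = -106 - 872 = -978$)
$\frac{1}{n{\left(d,q{\left(-36,50 \right)} \right)}} = \frac{1}{-978} = - \frac{1}{978}$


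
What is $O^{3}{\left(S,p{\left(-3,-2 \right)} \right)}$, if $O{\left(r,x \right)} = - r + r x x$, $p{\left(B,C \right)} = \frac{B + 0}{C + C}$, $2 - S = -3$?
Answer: $- \frac{42875}{4096} \approx -10.468$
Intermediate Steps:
$S = 5$ ($S = 2 - -3 = 2 + 3 = 5$)
$p{\left(B,C \right)} = \frac{B}{2 C}$
$O{\left(r,x \right)} = - r + r x^{2}$
$O^{3}{\left(S,p{\left(-3,-2 \right)} \right)} = \left(5 \left(-1 + \left(\frac{1}{2} \left(-3\right) \frac{1}{-2}\right)^{2}\right)\right)^{3} = \left(5 \left(-1 + \left(\frac{1}{2} \left(-3\right) \left(- \frac{1}{2}\right)\right)^{2}\right)\right)^{3} = \left(5 \left(-1 + \left(\frac{3}{4}\right)^{2}\right)\right)^{3} = \left(5 \left(-1 + \frac{9}{16}\right)\right)^{3} = \left(5 \left(- \frac{7}{16}\right)\right)^{3} = \left(- \frac{35}{16}\right)^{3} = - \frac{42875}{4096}$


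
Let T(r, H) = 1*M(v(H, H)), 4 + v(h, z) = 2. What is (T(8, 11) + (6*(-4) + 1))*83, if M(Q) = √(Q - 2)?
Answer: -1909 + 166*I ≈ -1909.0 + 166.0*I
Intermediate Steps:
v(h, z) = -2 (v(h, z) = -4 + 2 = -2)
M(Q) = √(-2 + Q)
T(r, H) = 2*I (T(r, H) = 1*√(-2 - 2) = 1*√(-4) = 1*(2*I) = 2*I)
(T(8, 11) + (6*(-4) + 1))*83 = (2*I + (6*(-4) + 1))*83 = (2*I + (-24 + 1))*83 = (2*I - 23)*83 = (-23 + 2*I)*83 = -1909 + 166*I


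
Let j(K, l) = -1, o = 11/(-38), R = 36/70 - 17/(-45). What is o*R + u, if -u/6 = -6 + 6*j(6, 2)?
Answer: 858749/11970 ≈ 71.742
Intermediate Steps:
R = 281/315 (R = 36*(1/70) - 17*(-1/45) = 18/35 + 17/45 = 281/315 ≈ 0.89206)
o = -11/38 (o = 11*(-1/38) = -11/38 ≈ -0.28947)
u = 72 (u = -6*(-6 + 6*(-1)) = -6*(-6 - 6) = -6*(-12) = 72)
o*R + u = -11/38*281/315 + 72 = -3091/11970 + 72 = 858749/11970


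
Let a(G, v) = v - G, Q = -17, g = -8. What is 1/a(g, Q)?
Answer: -⅑ ≈ -0.11111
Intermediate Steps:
1/a(g, Q) = 1/(-17 - 1*(-8)) = 1/(-17 + 8) = 1/(-9) = -⅑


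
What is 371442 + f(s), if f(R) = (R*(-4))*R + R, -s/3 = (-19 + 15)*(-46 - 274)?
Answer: -58614798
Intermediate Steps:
s = -3840 (s = -3*(-19 + 15)*(-46 - 274) = -(-12)*(-320) = -3*1280 = -3840)
f(R) = R - 4*R² (f(R) = (-4*R)*R + R = -4*R² + R = R - 4*R²)
371442 + f(s) = 371442 - 3840*(1 - 4*(-3840)) = 371442 - 3840*(1 + 15360) = 371442 - 3840*15361 = 371442 - 58986240 = -58614798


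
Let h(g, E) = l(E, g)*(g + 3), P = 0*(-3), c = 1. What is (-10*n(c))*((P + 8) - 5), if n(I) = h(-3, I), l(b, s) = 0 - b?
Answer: 0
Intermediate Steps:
P = 0
l(b, s) = -b
h(g, E) = -E*(3 + g) (h(g, E) = (-E)*(g + 3) = (-E)*(3 + g) = -E*(3 + g))
n(I) = 0 (n(I) = -I*(3 - 3) = -1*I*0 = 0)
(-10*n(c))*((P + 8) - 5) = (-10*0)*((0 + 8) - 5) = 0*(8 - 5) = 0*3 = 0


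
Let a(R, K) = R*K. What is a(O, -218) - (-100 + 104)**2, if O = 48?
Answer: -10480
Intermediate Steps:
a(R, K) = K*R
a(O, -218) - (-100 + 104)**2 = -218*48 - (-100 + 104)**2 = -10464 - 1*4**2 = -10464 - 1*16 = -10464 - 16 = -10480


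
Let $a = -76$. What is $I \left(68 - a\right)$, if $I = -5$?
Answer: $-720$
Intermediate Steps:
$I \left(68 - a\right) = - 5 \left(68 - -76\right) = - 5 \left(68 + 76\right) = \left(-5\right) 144 = -720$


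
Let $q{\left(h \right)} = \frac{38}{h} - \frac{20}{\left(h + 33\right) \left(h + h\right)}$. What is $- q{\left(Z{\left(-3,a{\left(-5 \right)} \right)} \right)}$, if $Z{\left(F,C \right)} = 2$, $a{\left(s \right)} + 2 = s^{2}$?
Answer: $- \frac{132}{7} \approx -18.857$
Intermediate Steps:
$a{\left(s \right)} = -2 + s^{2}$
$q{\left(h \right)} = \frac{38}{h} - \frac{10}{h \left(33 + h\right)}$ ($q{\left(h \right)} = \frac{38}{h} - \frac{20}{\left(33 + h\right) 2 h} = \frac{38}{h} - \frac{20}{2 h \left(33 + h\right)} = \frac{38}{h} - 20 \frac{1}{2 h \left(33 + h\right)} = \frac{38}{h} - \frac{10}{h \left(33 + h\right)}$)
$- q{\left(Z{\left(-3,a{\left(-5 \right)} \right)} \right)} = - \frac{2 \left(622 + 19 \cdot 2\right)}{2 \left(33 + 2\right)} = - \frac{2 \left(622 + 38\right)}{2 \cdot 35} = - \frac{2 \cdot 660}{2 \cdot 35} = \left(-1\right) \frac{132}{7} = - \frac{132}{7}$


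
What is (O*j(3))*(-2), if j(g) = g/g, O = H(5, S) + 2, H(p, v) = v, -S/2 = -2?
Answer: -12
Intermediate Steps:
S = 4 (S = -2*(-2) = 4)
O = 6 (O = 4 + 2 = 6)
j(g) = 1
(O*j(3))*(-2) = (6*1)*(-2) = 6*(-2) = -12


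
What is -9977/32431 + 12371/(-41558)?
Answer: -815828067/1347767498 ≈ -0.60532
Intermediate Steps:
-9977/32431 + 12371/(-41558) = -9977*1/32431 + 12371*(-1/41558) = -9977/32431 - 12371/41558 = -815828067/1347767498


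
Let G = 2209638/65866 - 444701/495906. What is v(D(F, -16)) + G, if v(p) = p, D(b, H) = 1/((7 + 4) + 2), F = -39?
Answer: 6948465101051/212311739874 ≈ 32.728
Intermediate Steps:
D(b, H) = 1/13 (D(b, H) = 1/(11 + 2) = 1/13)
G = 533241032981/16331672298 (G = 2209638*(1/65866) - 444701*1/495906 = 1104819/32933 - 444701/495906 = 533241032981/16331672298 ≈ 32.651)
v(D(F, -16)) + G = 1/13 + 533241032981/16331672298 = 6948465101051/212311739874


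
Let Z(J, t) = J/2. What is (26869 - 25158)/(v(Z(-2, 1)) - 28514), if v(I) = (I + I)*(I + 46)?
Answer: -1711/28604 ≈ -0.059817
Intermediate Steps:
Z(J, t) = J/2
v(I) = 2*I*(46 + I) (v(I) = (2*I)*(46 + I) = 2*I*(46 + I))
(26869 - 25158)/(v(Z(-2, 1)) - 28514) = (26869 - 25158)/(2*((½)*(-2))*(46 + (½)*(-2)) - 28514) = 1711/(2*(-1)*(46 - 1) - 28514) = 1711/(2*(-1)*45 - 28514) = 1711/(-90 - 28514) = 1711/(-28604) = 1711*(-1/28604) = -1711/28604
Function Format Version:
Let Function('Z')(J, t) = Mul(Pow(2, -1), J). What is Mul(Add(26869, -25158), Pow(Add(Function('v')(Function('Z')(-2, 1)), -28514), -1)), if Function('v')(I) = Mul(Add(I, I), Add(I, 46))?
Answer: Rational(-1711, 28604) ≈ -0.059817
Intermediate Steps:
Function('Z')(J, t) = Mul(Rational(1, 2), J)
Function('v')(I) = Mul(2, I, Add(46, I)) (Function('v')(I) = Mul(Mul(2, I), Add(46, I)) = Mul(2, I, Add(46, I)))
Mul(Add(26869, -25158), Pow(Add(Function('v')(Function('Z')(-2, 1)), -28514), -1)) = Mul(Add(26869, -25158), Pow(Add(Mul(2, Mul(Rational(1, 2), -2), Add(46, Mul(Rational(1, 2), -2))), -28514), -1)) = Mul(1711, Pow(Add(Mul(2, -1, Add(46, -1)), -28514), -1)) = Mul(1711, Pow(Add(Mul(2, -1, 45), -28514), -1)) = Mul(1711, Pow(Add(-90, -28514), -1)) = Mul(1711, Pow(-28604, -1)) = Mul(1711, Rational(-1, 28604)) = Rational(-1711, 28604)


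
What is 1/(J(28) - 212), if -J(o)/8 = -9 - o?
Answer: 1/84 ≈ 0.011905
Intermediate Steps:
J(o) = 72 + 8*o (J(o) = -8*(-9 - o) = 72 + 8*o)
1/(J(28) - 212) = 1/((72 + 8*28) - 212) = 1/((72 + 224) - 212) = 1/(296 - 212) = 1/84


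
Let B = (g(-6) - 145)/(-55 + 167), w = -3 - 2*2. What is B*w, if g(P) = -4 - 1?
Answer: 75/8 ≈ 9.3750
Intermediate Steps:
g(P) = -5
w = -7 (w = -3 - 4 = -7)
B = -75/56 (B = (-5 - 145)/(-55 + 167) = -150/112 = -150*1/112 = -75/56 ≈ -1.3393)
B*w = -75/56*(-7) = 75/8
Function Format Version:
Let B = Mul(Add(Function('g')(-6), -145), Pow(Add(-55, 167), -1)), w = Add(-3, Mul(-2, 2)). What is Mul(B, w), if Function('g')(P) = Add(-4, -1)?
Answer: Rational(75, 8) ≈ 9.3750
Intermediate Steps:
Function('g')(P) = -5
w = -7 (w = Add(-3, -4) = -7)
B = Rational(-75, 56) (B = Mul(Add(-5, -145), Pow(Add(-55, 167), -1)) = Mul(-150, Pow(112, -1)) = Mul(-150, Rational(1, 112)) = Rational(-75, 56) ≈ -1.3393)
Mul(B, w) = Mul(Rational(-75, 56), -7) = Rational(75, 8)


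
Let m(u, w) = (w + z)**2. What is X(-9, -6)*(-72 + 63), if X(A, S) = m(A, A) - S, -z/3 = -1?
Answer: -378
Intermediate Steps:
z = 3 (z = -3*(-1) = 3)
m(u, w) = (3 + w)**2 (m(u, w) = (w + 3)**2 = (3 + w)**2)
X(A, S) = (3 + A)**2 - S
X(-9, -6)*(-72 + 63) = ((3 - 9)**2 - 1*(-6))*(-72 + 63) = ((-6)**2 + 6)*(-9) = (36 + 6)*(-9) = 42*(-9) = -378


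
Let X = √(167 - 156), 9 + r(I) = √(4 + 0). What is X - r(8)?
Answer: 7 + √11 ≈ 10.317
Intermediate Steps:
r(I) = -7 (r(I) = -9 + √(4 + 0) = -9 + √4 = -9 + 2 = -7)
X = √11 ≈ 3.3166
X - r(8) = √11 - 1*(-7) = √11 + 7 = 7 + √11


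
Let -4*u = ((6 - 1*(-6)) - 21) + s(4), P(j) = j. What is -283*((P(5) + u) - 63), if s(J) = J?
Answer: 64241/4 ≈ 16060.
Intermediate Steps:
u = 5/4 (u = -(((6 - 1*(-6)) - 21) + 4)/4 = -(((6 + 6) - 21) + 4)/4 = -((12 - 21) + 4)/4 = -(-9 + 4)/4 = -¼*(-5) = 5/4 ≈ 1.2500)
-283*((P(5) + u) - 63) = -283*((5 + 5/4) - 63) = -283*(25/4 - 63) = -283*(-227/4) = 64241/4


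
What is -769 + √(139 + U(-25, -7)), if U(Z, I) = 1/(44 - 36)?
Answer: -769 + √2226/4 ≈ -757.21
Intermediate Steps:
U(Z, I) = ⅛ (U(Z, I) = 1/8 = ⅛)
-769 + √(139 + U(-25, -7)) = -769 + √(139 + ⅛) = -769 + √(1113/8) = -769 + √2226/4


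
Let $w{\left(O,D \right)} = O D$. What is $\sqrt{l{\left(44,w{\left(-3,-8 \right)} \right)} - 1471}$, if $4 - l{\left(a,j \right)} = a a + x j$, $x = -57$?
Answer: $i \sqrt{2035} \approx 45.111 i$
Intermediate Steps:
$w{\left(O,D \right)} = D O$
$l{\left(a,j \right)} = 4 - a^{2} + 57 j$ ($l{\left(a,j \right)} = 4 - \left(a a - 57 j\right) = 4 - \left(a^{2} - 57 j\right) = 4 - a^{2} + 57 j$)
$\sqrt{l{\left(44,w{\left(-3,-8 \right)} \right)} - 1471} = \sqrt{\left(4 - 44^{2} + 57 \left(\left(-8\right) \left(-3\right)\right)\right) - 1471} = \sqrt{\left(4 - 1936 + 57 \cdot 24\right) - 1471} = \sqrt{\left(4 - 1936 + 1368\right) - 1471} = \sqrt{-564 - 1471} = \sqrt{-2035} = i \sqrt{2035}$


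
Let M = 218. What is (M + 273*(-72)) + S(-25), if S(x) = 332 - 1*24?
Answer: -19130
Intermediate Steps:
S(x) = 308 (S(x) = 332 - 24 = 308)
(M + 273*(-72)) + S(-25) = (218 + 273*(-72)) + 308 = (218 - 19656) + 308 = -19438 + 308 = -19130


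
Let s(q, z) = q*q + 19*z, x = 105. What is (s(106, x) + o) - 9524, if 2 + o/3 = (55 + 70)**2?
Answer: 50576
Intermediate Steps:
s(q, z) = q**2 + 19*z
o = 46869 (o = -6 + 3*(55 + 70)**2 = -6 + 3*125**2 = -6 + 3*15625 = -6 + 46875 = 46869)
(s(106, x) + o) - 9524 = ((106**2 + 19*105) + 46869) - 9524 = ((11236 + 1995) + 46869) - 9524 = (13231 + 46869) - 9524 = 60100 - 9524 = 50576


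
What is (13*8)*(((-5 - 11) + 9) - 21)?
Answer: -2912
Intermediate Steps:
(13*8)*(((-5 - 11) + 9) - 21) = 104*((-16 + 9) - 21) = 104*(-7 - 21) = 104*(-28) = -2912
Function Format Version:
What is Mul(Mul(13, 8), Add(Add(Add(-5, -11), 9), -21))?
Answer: -2912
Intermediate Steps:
Mul(Mul(13, 8), Add(Add(Add(-5, -11), 9), -21)) = Mul(104, Add(Add(-16, 9), -21)) = Mul(104, Add(-7, -21)) = Mul(104, -28) = -2912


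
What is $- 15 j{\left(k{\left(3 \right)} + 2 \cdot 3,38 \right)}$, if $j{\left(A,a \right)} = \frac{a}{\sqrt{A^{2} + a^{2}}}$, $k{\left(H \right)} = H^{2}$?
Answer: $- \frac{570 \sqrt{1669}}{1669} \approx -13.952$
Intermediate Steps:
$j{\left(A,a \right)} = \frac{a}{\sqrt{A^{2} + a^{2}}}$
$- 15 j{\left(k{\left(3 \right)} + 2 \cdot 3,38 \right)} = - 15 \frac{38}{\sqrt{\left(3^{2} + 2 \cdot 3\right)^{2} + 38^{2}}} = - 15 \frac{38}{\sqrt{\left(9 + 6\right)^{2} + 1444}} = - 15 \frac{38}{\sqrt{15^{2} + 1444}} = - 15 \frac{38}{\sqrt{225 + 1444}} = - 15 \frac{38}{\sqrt{1669}} = - 15 \cdot 38 \frac{\sqrt{1669}}{1669} = - 15 \frac{38 \sqrt{1669}}{1669} = - \frac{570 \sqrt{1669}}{1669}$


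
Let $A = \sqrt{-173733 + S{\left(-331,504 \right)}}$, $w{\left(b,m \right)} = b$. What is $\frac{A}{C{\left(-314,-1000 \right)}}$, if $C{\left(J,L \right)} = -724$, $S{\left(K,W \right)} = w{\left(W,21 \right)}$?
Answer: $- \frac{i \sqrt{173229}}{724} \approx - 0.57487 i$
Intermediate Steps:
$S{\left(K,W \right)} = W$
$A = i \sqrt{173229}$ ($A = \sqrt{-173733 + 504} = \sqrt{-173229} = i \sqrt{173229} \approx 416.21 i$)
$\frac{A}{C{\left(-314,-1000 \right)}} = \frac{i \sqrt{173229}}{-724} = i \sqrt{173229} \left(- \frac{1}{724}\right) = - \frac{i \sqrt{173229}}{724}$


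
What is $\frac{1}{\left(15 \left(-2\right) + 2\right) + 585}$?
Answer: $\frac{1}{557} \approx 0.0017953$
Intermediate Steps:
$\frac{1}{\left(15 \left(-2\right) + 2\right) + 585} = \frac{1}{\left(-30 + 2\right) + 585} = \frac{1}{-28 + 585} = \frac{1}{557}$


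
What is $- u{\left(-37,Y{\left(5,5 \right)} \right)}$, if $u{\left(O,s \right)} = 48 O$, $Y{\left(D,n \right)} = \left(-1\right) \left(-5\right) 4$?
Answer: $1776$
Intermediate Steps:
$Y{\left(D,n \right)} = 20$ ($Y{\left(D,n \right)} = 5 \cdot 4 = 20$)
$- u{\left(-37,Y{\left(5,5 \right)} \right)} = - 48 \left(-37\right) = \left(-1\right) \left(-1776\right) = 1776$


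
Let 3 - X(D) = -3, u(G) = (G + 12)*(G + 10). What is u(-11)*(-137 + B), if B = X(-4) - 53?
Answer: 184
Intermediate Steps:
u(G) = (10 + G)*(12 + G) (u(G) = (12 + G)*(10 + G) = (10 + G)*(12 + G))
X(D) = 6 (X(D) = 3 - 1*(-3) = 3 + 3 = 6)
B = -47 (B = 6 - 53 = -47)
u(-11)*(-137 + B) = (120 + (-11)**2 + 22*(-11))*(-137 - 47) = (120 + 121 - 242)*(-184) = -1*(-184) = 184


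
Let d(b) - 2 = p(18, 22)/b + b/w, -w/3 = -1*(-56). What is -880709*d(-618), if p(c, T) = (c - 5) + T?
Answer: -42838566469/8652 ≈ -4.9513e+6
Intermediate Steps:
w = -168 (w = -(-3)*(-56) = -3*56 = -168)
p(c, T) = -5 + T + c (p(c, T) = (-5 + c) + T = -5 + T + c)
d(b) = 2 + 35/b - b/168 (d(b) = 2 + ((-5 + 22 + 18)/b + b/(-168)) = 2 + (35/b + b*(-1/168)) = 2 + (35/b - b/168) = 2 + 35/b - b/168)
-880709*d(-618) = -880709/(1/(2 + 35/(-618) - 1/168*(-618))) = -880709/(1/(2 + 35*(-1/618) + 103/28)) = -880709/(1/(2 - 35/618 + 103/28)) = -880709/(1/(48641/8652)) = -880709/8652/48641 = -880709*48641/8652 = -42838566469/8652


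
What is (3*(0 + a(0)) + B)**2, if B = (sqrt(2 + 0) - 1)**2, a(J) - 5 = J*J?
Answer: 332 - 72*sqrt(2) ≈ 230.18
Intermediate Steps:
a(J) = 5 + J**2 (a(J) = 5 + J*J = 5 + J**2)
B = (-1 + sqrt(2))**2 (B = (sqrt(2) - 1)**2 = (-1 + sqrt(2))**2 ≈ 0.17157)
(3*(0 + a(0)) + B)**2 = (3*(0 + (5 + 0**2)) + (1 - sqrt(2))**2)**2 = (3*(0 + (5 + 0)) + (1 - sqrt(2))**2)**2 = (3*(0 + 5) + (1 - sqrt(2))**2)**2 = (3*5 + (1 - sqrt(2))**2)**2 = (15 + (1 - sqrt(2))**2)**2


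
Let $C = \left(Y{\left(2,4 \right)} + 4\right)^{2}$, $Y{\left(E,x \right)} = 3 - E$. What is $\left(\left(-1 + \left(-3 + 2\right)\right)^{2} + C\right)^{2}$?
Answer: $841$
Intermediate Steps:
$C = 25$ ($C = \left(\left(3 - 2\right) + 4\right)^{2} = \left(1 + 4\right)^{2} = 5^{2} = 25$)
$\left(\left(-1 + \left(-3 + 2\right)\right)^{2} + C\right)^{2} = \left(\left(-1 + \left(-3 + 2\right)\right)^{2} + 25\right)^{2} = \left(\left(-1 - 1\right)^{2} + 25\right)^{2} = \left(\left(-2\right)^{2} + 25\right)^{2} = \left(4 + 25\right)^{2} = 29^{2} = 841$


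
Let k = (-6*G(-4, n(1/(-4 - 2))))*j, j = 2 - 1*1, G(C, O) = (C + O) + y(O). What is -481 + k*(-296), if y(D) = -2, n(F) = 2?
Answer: -7585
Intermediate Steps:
G(C, O) = -2 + C + O (G(C, O) = (C + O) - 2 = -2 + C + O)
j = 1 (j = 2 - 1 = 1)
k = 24 (k = -6*(-2 - 4 + 2)*1 = -6*(-4)*1 = 24*1 = 24)
-481 + k*(-296) = -481 + 24*(-296) = -481 - 7104 = -7585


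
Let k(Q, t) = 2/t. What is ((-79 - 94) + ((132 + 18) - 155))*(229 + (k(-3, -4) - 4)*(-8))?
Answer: -47170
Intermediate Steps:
((-79 - 94) + ((132 + 18) - 155))*(229 + (k(-3, -4) - 4)*(-8)) = ((-79 - 94) + ((132 + 18) - 155))*(229 + (2/(-4) - 4)*(-8)) = (-173 + (150 - 155))*(229 + (2*(-¼) - 4)*(-8)) = (-173 - 5)*(229 + (-½ - 4)*(-8)) = -178*(229 - 9/2*(-8)) = -178*(229 + 36) = -178*265 = -47170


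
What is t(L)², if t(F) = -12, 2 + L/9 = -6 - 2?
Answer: 144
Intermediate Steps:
L = -90 (L = -18 + 9*(-6 - 2) = -18 + 9*(-8) = -18 - 72 = -90)
t(L)² = (-12)² = 144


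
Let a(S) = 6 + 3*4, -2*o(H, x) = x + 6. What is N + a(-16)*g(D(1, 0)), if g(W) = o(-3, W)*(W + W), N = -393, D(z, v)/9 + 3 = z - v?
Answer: -4281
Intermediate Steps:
o(H, x) = -3 - x/2 (o(H, x) = -(x + 6)/2 = -(6 + x)/2 = -3 - x/2)
D(z, v) = -27 - 9*v + 9*z (D(z, v) = -27 + 9*(z - v) = -27 + (-9*v + 9*z) = -27 - 9*v + 9*z)
a(S) = 18 (a(S) = 6 + 12 = 18)
g(W) = 2*W*(-3 - W/2) (g(W) = (-3 - W/2)*(W + W) = (-3 - W/2)*(2*W) = 2*W*(-3 - W/2))
N + a(-16)*g(D(1, 0)) = -393 + 18*(-(-27 - 9*0 + 9*1)*(6 + (-27 - 9*0 + 9*1))) = -393 + 18*(-(-27 + 0 + 9)*(6 + (-27 + 0 + 9))) = -393 + 18*(-1*(-18)*(6 - 18)) = -393 + 18*(-1*(-18)*(-12)) = -393 + 18*(-216) = -393 - 3888 = -4281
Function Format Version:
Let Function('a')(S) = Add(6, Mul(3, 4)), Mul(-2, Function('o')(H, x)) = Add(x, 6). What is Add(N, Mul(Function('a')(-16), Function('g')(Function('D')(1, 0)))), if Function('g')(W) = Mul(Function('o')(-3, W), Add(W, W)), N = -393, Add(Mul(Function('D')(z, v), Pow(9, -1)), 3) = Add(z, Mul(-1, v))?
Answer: -4281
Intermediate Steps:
Function('o')(H, x) = Add(-3, Mul(Rational(-1, 2), x)) (Function('o')(H, x) = Mul(Rational(-1, 2), Add(x, 6)) = Mul(Rational(-1, 2), Add(6, x)) = Add(-3, Mul(Rational(-1, 2), x)))
Function('D')(z, v) = Add(-27, Mul(-9, v), Mul(9, z)) (Function('D')(z, v) = Add(-27, Mul(9, Add(z, Mul(-1, v)))) = Add(-27, Add(Mul(-9, v), Mul(9, z))) = Add(-27, Mul(-9, v), Mul(9, z)))
Function('a')(S) = 18 (Function('a')(S) = Add(6, 12) = 18)
Function('g')(W) = Mul(2, W, Add(-3, Mul(Rational(-1, 2), W))) (Function('g')(W) = Mul(Add(-3, Mul(Rational(-1, 2), W)), Add(W, W)) = Mul(Add(-3, Mul(Rational(-1, 2), W)), Mul(2, W)) = Mul(2, W, Add(-3, Mul(Rational(-1, 2), W))))
Add(N, Mul(Function('a')(-16), Function('g')(Function('D')(1, 0)))) = Add(-393, Mul(18, Mul(-1, Add(-27, Mul(-9, 0), Mul(9, 1)), Add(6, Add(-27, Mul(-9, 0), Mul(9, 1)))))) = Add(-393, Mul(18, Mul(-1, Add(-27, 0, 9), Add(6, Add(-27, 0, 9))))) = Add(-393, Mul(18, Mul(-1, -18, Add(6, -18)))) = Add(-393, Mul(18, Mul(-1, -18, -12))) = Add(-393, Mul(18, -216)) = Add(-393, -3888) = -4281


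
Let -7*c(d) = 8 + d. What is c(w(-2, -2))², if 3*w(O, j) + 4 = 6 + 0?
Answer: 676/441 ≈ 1.5329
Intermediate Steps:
w(O, j) = ⅔ (w(O, j) = -4/3 + (6 + 0)/3 = -4/3 + (⅓)*6 = -4/3 + 2 = ⅔)
c(d) = -8/7 - d/7 (c(d) = -(8 + d)/7 = -8/7 - d/7)
c(w(-2, -2))² = (-8/7 - ⅐*⅔)² = (-8/7 - 2/21)² = (-26/21)² = 676/441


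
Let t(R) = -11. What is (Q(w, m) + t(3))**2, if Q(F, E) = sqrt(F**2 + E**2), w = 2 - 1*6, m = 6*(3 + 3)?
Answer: 1433 - 88*sqrt(82) ≈ 636.13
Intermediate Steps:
m = 36 (m = 6*6 = 36)
w = -4 (w = 2 - 6 = -4)
Q(F, E) = sqrt(E**2 + F**2)
(Q(w, m) + t(3))**2 = (sqrt(36**2 + (-4)**2) - 11)**2 = (sqrt(1296 + 16) - 11)**2 = (sqrt(1312) - 11)**2 = (4*sqrt(82) - 11)**2 = (-11 + 4*sqrt(82))**2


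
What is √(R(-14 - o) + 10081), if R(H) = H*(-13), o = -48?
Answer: 9*√119 ≈ 98.178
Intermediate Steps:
R(H) = -13*H
√(R(-14 - o) + 10081) = √(-13*(-14 - 1*(-48)) + 10081) = √(-13*(-14 + 48) + 10081) = √(-13*34 + 10081) = √(-442 + 10081) = √9639 = 9*√119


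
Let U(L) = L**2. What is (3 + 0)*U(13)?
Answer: 507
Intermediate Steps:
(3 + 0)*U(13) = (3 + 0)*13**2 = 3*169 = 507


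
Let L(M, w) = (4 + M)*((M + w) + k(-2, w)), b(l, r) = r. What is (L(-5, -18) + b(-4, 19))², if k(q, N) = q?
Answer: 1936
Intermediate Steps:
L(M, w) = (4 + M)*(-2 + M + w) (L(M, w) = (4 + M)*((M + w) - 2) = (4 + M)*(-2 + M + w))
(L(-5, -18) + b(-4, 19))² = ((-8 + (-5)² + 2*(-5) + 4*(-18) - 5*(-18)) + 19)² = ((-8 + 25 - 10 - 72 + 90) + 19)² = (25 + 19)² = 44² = 1936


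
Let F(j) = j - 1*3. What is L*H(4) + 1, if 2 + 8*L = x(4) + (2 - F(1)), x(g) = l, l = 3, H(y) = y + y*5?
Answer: 16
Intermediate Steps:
F(j) = -3 + j (F(j) = j - 3 = -3 + j)
H(y) = 6*y (H(y) = y + 5*y = 6*y)
x(g) = 3
L = 5/8 (L = -¼ + (3 + (2 - (-3 + 1)))/8 = -¼ + (3 + (2 - 1*(-2)))/8 = -¼ + (3 + (2 + 2))/8 = -¼ + (3 + 4)/8 = -¼ + (⅛)*7 = -¼ + 7/8 = 5/8 ≈ 0.62500)
L*H(4) + 1 = 5*(6*4)/8 + 1 = (5/8)*24 + 1 = 15 + 1 = 16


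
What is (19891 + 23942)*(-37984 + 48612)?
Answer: 465857124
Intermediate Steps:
(19891 + 23942)*(-37984 + 48612) = 43833*10628 = 465857124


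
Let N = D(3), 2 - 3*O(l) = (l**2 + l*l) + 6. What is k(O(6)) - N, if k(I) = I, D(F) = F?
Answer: -85/3 ≈ -28.333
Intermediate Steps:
O(l) = -4/3 - 2*l**2/3 (O(l) = 2/3 - ((l**2 + l*l) + 6)/3 = 2/3 - ((l**2 + l**2) + 6)/3 = 2/3 - (2*l**2 + 6)/3 = 2/3 - (6 + 2*l**2)/3 = 2/3 + (-2 - 2*l**2/3) = -4/3 - 2*l**2/3)
N = 3
k(O(6)) - N = (-4/3 - 2/3*6**2) - 1*3 = (-4/3 - 2/3*36) - 3 = (-4/3 - 24) - 3 = -76/3 - 3 = -85/3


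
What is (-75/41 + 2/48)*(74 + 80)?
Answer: -135443/492 ≈ -275.29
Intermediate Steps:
(-75/41 + 2/48)*(74 + 80) = (-75*1/41 + 2*(1/48))*154 = (-75/41 + 1/24)*154 = -1759/984*154 = -135443/492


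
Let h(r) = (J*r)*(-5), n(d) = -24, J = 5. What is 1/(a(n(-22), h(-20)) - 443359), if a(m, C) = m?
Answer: -1/443383 ≈ -2.2554e-6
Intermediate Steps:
h(r) = -25*r (h(r) = (5*r)*(-5) = -25*r)
1/(a(n(-22), h(-20)) - 443359) = 1/(-24 - 443359) = 1/(-443383) = -1/443383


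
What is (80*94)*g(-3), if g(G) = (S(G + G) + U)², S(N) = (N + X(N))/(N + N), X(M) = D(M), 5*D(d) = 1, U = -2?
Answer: 778414/45 ≈ 17298.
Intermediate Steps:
D(d) = ⅕ (D(d) = (⅕)*1 = ⅕)
X(M) = ⅕
S(N) = (⅕ + N)/(2*N) (S(N) = (N + ⅕)/(N + N) = (⅕ + N)/((2*N)) = (⅕ + N)*(1/(2*N)) = (⅕ + N)/(2*N))
g(G) = (-2 + (1 + 10*G)/(20*G))² (g(G) = ((1 + 5*(G + G))/(10*(G + G)) - 2)² = ((1 + 5*(2*G))/(10*((2*G))) - 2)² = ((1/(2*G))*(1 + 10*G)/10 - 2)² = ((1 + 10*G)/(20*G) - 2)² = (-2 + (1 + 10*G)/(20*G))²)
(80*94)*g(-3) = (80*94)*((1/400)*(-1 + 30*(-3))²/(-3)²) = 7520*((1/400)*(⅑)*(-1 - 90)²) = 7520*((1/400)*(⅑)*(-91)²) = 7520*((1/400)*(⅑)*8281) = 7520*(8281/3600) = 778414/45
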